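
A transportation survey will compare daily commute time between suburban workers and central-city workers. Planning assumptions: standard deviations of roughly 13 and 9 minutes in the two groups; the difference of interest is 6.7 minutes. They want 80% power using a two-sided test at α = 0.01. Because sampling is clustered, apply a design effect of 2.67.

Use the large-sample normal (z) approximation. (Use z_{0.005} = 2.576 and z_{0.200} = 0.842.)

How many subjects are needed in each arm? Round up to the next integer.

n = 174 per group

n = (z_{α/2} + z_β)² · (σ₁² + σ₂²) / δ²
  = (2.576 + 0.842)² · (13² + 9² = 250) / 6.7²
  = 11.6827 · 250 / 44.89
  = 65.06
Design effect: 2.67 × 65.06 = 173.72.
Round up → n = 174 per group.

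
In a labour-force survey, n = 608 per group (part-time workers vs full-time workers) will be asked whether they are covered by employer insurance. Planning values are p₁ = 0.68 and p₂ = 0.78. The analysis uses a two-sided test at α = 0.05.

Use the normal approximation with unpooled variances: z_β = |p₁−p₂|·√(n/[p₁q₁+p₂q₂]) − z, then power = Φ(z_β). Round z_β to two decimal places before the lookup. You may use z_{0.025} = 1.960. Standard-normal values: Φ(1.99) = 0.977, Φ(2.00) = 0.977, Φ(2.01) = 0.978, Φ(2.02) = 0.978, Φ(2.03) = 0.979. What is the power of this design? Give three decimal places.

Power ≈ 0.977

z_β = |p₁−p₂|·√(n/[p₁q₁+p₂q₂]) − z_{α/2}
    = 0.10 · √(608/0.3892) − 1.960
    = 0.10 · 39.5244 − 1.960
    = 3.9524 − 1.960 = 1.9924 → 1.99
Power = Φ(1.99) = 0.977.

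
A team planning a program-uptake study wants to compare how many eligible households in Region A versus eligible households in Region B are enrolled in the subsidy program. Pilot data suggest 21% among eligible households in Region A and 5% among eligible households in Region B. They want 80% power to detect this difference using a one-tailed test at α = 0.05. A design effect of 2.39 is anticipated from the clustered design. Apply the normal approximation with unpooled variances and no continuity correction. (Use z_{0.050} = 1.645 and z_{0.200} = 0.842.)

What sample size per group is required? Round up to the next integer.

n = (z_α + z_β)² · [p₁(1−p₁) + p₂(1−p₂)] / (p₁ − p₂)²
  = (1.645 + 0.842)² · (0.21·0.79 + 0.05·0.95) / (0.16)²
  = (2.487)² · (0.1659 + 0.0475) / 0.0256
  = 6.1852 · 0.2134 / 0.0256
  = 51.56
Design effect: 2.39 × 51.56 = 123.23.
Round up → n = 124 per group.

n = 124 per group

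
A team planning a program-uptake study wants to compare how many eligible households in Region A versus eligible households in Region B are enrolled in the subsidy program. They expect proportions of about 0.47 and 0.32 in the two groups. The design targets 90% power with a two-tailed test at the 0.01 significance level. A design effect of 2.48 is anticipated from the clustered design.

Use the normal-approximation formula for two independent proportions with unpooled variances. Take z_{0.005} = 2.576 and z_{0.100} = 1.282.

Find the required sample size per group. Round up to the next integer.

n = 766 per group

n = (z_{α/2} + z_β)² · [p₁(1−p₁) + p₂(1−p₂)] / (p₁ − p₂)²
  = (2.576 + 1.282)² · (0.47·0.53 + 0.32·0.68) / (0.15)²
  = (3.858)² · (0.2491 + 0.2176) / 0.0225
  = 14.8842 · 0.4667 / 0.0225
  = 308.73
Design effect: 2.48 × 308.73 = 765.65.
Round up → n = 766 per group.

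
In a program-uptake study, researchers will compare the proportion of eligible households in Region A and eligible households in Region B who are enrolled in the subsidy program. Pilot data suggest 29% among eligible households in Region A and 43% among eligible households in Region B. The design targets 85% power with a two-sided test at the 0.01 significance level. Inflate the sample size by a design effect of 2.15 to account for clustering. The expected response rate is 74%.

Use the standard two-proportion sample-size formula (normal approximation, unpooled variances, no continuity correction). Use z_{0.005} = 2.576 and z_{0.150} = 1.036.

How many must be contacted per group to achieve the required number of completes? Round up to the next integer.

n = 873 per group

n = (z_{α/2} + z_β)² · [p₁(1−p₁) + p₂(1−p₂)] / (p₁ − p₂)²
  = (2.576 + 1.036)² · (0.29·0.71 + 0.43·0.57) / (-0.14)²
  = (3.612)² · (0.2059 + 0.2451) / 0.0196
  = 13.0465 · 0.4510 / 0.0196
  = 300.20
Design effect: 2.15 × 300.20 = 645.44.
Adjust for 74% response: 645.44 / 0.74 = 872.21.
Round up → n = 873 per group.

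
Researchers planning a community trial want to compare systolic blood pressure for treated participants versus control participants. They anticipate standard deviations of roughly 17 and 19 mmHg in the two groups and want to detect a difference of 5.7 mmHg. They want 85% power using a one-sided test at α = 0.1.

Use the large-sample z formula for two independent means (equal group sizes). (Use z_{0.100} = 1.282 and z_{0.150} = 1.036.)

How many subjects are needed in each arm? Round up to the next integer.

n = (z_α + z_β)² · (σ₁² + σ₂²) / δ²
  = (1.282 + 1.036)² · (17² + 19² = 650) / 5.7²
  = 5.3731 · 650 / 32.49
  = 107.50
Round up → n = 108 per group.

n = 108 per group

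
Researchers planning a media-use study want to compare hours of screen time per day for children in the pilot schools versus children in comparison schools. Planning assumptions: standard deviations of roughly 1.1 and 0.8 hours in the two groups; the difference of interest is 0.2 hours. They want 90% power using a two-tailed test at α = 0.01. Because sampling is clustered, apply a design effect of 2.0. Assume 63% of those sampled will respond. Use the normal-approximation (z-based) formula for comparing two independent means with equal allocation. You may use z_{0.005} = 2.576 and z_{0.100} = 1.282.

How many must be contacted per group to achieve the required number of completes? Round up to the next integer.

n = (z_{α/2} + z_β)² · (σ₁² + σ₂²) / δ²
  = (2.576 + 1.282)² · (1.1² + 0.8² = 1.85) / 0.2²
  = 14.8842 · 1.85 / 0.04
  = 688.39
Design effect: 2.0 × 688.39 = 1376.79.
Adjust for 63% response: 1376.79 / 0.63 = 2185.37.
Round up → n = 2186 per group.

n = 2186 per group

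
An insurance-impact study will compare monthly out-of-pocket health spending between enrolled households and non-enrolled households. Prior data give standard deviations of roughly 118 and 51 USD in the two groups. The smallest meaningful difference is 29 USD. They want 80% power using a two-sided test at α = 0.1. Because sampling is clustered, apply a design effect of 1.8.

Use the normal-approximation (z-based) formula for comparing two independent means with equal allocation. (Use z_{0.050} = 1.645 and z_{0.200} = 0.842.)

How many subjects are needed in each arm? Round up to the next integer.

n = 219 per group

n = (z_{α/2} + z_β)² · (σ₁² + σ₂²) / δ²
  = (1.645 + 0.842)² · (118² + 51² = 16525) / 29²
  = 6.1852 · 16525 / 841
  = 121.53
Design effect: 1.8 × 121.53 = 218.76.
Round up → n = 219 per group.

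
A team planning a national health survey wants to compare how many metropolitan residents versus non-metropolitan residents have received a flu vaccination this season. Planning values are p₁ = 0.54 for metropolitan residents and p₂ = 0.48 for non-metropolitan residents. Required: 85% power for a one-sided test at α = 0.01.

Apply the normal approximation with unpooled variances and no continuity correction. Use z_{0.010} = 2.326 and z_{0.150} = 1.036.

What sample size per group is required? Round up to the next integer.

n = 1564 per group

n = (z_α + z_β)² · [p₁(1−p₁) + p₂(1−p₂)] / (p₁ − p₂)²
  = (2.326 + 1.036)² · (0.54·0.46 + 0.48·0.52) / (0.06)²
  = (3.362)² · (0.2484 + 0.2496) / 0.0036
  = 11.3030 · 0.4980 / 0.0036
  = 1563.59
Round up → n = 1564 per group.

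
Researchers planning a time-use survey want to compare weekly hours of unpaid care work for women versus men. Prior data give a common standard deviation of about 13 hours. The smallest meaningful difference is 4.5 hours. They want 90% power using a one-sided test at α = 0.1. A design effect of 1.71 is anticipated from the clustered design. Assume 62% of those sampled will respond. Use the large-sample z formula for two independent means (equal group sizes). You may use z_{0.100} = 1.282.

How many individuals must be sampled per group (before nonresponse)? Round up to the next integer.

n = 303 per group

n = (z_α + z_β)² · (σ₁² + σ₂²) / δ²
  = (1.282 + 1.282)² · (2·13² = 338) / 4.5²
  = 6.5741 · 338 / 20.25
  = 109.73
Design effect: 1.71 × 109.73 = 187.64.
Adjust for 62% response: 187.64 / 0.62 = 302.64.
Round up → n = 303 per group.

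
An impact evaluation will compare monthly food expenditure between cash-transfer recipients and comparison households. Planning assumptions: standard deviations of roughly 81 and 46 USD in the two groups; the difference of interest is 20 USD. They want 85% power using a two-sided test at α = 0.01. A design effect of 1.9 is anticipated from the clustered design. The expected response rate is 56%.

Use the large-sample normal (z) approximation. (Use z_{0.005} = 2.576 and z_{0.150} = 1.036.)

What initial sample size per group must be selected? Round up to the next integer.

n = 961 per group

n = (z_{α/2} + z_β)² · (σ₁² + σ₂²) / δ²
  = (2.576 + 1.036)² · (81² + 46² = 8677) / 20²
  = 13.0465 · 8677 / 400
  = 283.01
Design effect: 1.9 × 283.01 = 537.72.
Adjust for 56% response: 537.72 / 0.56 = 960.22.
Round up → n = 961 per group.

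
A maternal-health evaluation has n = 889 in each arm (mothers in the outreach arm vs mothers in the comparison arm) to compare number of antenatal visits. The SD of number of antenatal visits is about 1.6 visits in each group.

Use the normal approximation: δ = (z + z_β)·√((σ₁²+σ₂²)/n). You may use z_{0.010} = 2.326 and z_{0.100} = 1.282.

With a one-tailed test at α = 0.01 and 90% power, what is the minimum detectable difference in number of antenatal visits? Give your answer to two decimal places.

δ = (z_α + z_β) · √((σ₁²+σ₂²)/n)
  = (2.326 + 1.282) · √(5.12/889)
  = 3.608 · √0.00576
  = 3.608 · 0.0759
  = 0.2738

Minimum detectable difference ≈ 0.27 visits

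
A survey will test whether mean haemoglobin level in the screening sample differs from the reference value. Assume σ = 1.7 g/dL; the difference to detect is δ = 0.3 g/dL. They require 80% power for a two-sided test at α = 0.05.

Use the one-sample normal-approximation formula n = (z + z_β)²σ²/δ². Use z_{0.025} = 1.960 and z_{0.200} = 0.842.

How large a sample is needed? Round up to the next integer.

n = 253

n = (z_{α/2} + z_β)² · σ² / δ²
  = (1.960 + 0.842)² · 1.7² / 0.3²
  = 7.8512 · 2.89 / 0.09
  = 252.11
Round up → n = 253.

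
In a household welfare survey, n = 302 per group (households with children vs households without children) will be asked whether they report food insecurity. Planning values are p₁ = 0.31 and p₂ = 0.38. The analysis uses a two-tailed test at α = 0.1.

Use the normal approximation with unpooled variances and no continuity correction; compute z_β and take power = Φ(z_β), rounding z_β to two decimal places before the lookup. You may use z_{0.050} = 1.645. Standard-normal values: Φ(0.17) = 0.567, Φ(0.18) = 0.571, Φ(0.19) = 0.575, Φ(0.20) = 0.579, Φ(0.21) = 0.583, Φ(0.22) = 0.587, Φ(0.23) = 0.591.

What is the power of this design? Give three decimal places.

Power ≈ 0.567

z_β = |p₁−p₂|·√(n/[p₁q₁+p₂q₂]) − z_{α/2}
    = 0.07 · √(302/0.4495) − 1.645
    = 0.07 · 25.9202 − 1.645
    = 1.8144 − 1.645 = 0.1694 → 0.17
Power = Φ(0.17) = 0.567.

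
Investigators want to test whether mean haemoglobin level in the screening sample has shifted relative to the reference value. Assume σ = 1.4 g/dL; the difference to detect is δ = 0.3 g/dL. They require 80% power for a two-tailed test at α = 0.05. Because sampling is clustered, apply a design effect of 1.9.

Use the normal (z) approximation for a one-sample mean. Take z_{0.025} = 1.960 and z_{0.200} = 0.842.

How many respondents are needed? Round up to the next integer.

n = 325

n = (z_{α/2} + z_β)² · σ² / δ²
  = (1.960 + 0.842)² · 1.4² / 0.3²
  = 7.8512 · 1.96 / 0.09
  = 170.98
Design effect: 1.9 × 170.98 = 324.87.
Round up → n = 325.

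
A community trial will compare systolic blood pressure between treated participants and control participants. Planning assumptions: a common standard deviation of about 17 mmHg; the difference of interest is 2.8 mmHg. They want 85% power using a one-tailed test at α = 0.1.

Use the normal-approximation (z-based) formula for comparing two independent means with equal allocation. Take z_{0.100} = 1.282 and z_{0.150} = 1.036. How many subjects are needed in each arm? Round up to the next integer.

n = (z_α + z_β)² · (σ₁² + σ₂²) / δ²
  = (1.282 + 1.036)² · (2·17² = 578) / 2.8²
  = 5.3731 · 578 / 7.84
  = 396.13
Round up → n = 397 per group.

n = 397 per group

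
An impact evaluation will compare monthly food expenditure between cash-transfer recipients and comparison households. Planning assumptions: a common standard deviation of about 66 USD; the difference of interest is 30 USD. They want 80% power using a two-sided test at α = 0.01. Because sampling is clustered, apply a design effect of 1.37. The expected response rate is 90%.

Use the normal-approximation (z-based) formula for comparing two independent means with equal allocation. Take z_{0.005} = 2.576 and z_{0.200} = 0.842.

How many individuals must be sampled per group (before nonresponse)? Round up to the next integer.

n = 173 per group

n = (z_{α/2} + z_β)² · (σ₁² + σ₂²) / δ²
  = (2.576 + 0.842)² · (2·66² = 8712) / 30²
  = 11.6827 · 8712 / 900
  = 113.09
Design effect: 1.37 × 113.09 = 154.93.
Adjust for 90% response: 154.93 / 0.90 = 172.15.
Round up → n = 173 per group.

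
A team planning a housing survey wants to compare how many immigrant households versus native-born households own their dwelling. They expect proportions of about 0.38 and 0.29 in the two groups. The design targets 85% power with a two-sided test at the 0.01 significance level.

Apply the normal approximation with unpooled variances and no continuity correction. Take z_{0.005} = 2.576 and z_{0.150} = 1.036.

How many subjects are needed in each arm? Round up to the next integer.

n = 712 per group

n = (z_{α/2} + z_β)² · [p₁(1−p₁) + p₂(1−p₂)] / (p₁ − p₂)²
  = (2.576 + 1.036)² · (0.38·0.62 + 0.29·0.71) / (0.09)²
  = (3.612)² · (0.2356 + 0.2059) / 0.0081
  = 13.0465 · 0.4415 / 0.0081
  = 711.12
Round up → n = 712 per group.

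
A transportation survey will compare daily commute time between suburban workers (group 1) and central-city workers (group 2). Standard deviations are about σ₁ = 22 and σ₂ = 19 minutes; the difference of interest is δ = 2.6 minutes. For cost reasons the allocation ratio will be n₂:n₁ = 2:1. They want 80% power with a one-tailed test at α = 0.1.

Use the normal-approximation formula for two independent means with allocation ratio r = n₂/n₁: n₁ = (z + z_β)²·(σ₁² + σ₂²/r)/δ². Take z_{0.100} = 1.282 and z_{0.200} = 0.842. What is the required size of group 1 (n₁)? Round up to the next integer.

n₁ = (z_α + z_β)² · (σ₁² + σ₂²/r) / δ²
   = (1.282 + 0.842)² · (22² + 19²/2) / 2.6²
   = 4.5114 · (484 + 180.5) / 6.76
   = 4.5114 · 664.5 / 6.76
   = 443.46
Round up → n₁ = 444; n₂ = r·n₁ = 2 × 444 = 888.

n₁ = 444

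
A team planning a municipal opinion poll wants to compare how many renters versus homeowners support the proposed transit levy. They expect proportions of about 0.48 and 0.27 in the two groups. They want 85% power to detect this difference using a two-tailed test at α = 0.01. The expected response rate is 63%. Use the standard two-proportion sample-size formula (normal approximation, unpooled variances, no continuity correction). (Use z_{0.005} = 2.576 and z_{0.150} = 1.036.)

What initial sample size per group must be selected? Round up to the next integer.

n = (z_{α/2} + z_β)² · [p₁(1−p₁) + p₂(1−p₂)] / (p₁ − p₂)²
  = (2.576 + 1.036)² · (0.48·0.52 + 0.27·0.73) / (0.21)²
  = (3.612)² · (0.2496 + 0.1971) / 0.0441
  = 13.0465 · 0.4467 / 0.0441
  = 132.15
Adjust for 63% response: 132.15 / 0.63 = 209.76.
Round up → n = 210 per group.

n = 210 per group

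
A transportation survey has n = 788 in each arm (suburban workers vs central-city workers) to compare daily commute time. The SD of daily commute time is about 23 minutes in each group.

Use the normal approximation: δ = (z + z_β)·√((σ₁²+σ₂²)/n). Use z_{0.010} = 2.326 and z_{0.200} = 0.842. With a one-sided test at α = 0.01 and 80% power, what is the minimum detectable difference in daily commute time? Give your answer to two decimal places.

δ = (z_α + z_β) · √((σ₁²+σ₂²)/n)
  = (2.326 + 0.842) · √(1058/788)
  = 3.168 · √1.3426
  = 3.168 · 1.1587
  = 3.6708

Minimum detectable difference ≈ 3.67 minutes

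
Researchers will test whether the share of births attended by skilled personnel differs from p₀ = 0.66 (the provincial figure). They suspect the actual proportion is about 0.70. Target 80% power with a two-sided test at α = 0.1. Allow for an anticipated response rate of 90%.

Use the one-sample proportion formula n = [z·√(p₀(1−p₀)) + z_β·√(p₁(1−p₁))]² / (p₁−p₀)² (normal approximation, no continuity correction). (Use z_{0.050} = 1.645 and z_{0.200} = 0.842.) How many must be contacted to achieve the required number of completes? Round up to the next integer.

n = [z_{α/2}·√(p₀q₀) + z_β·√(p₁q₁)]² / (p₁ − p₀)²
  = [1.645·√(0.66·0.34) + 0.842·√(0.70·0.30)]² / (0.04)²
  = [1.645·0.4737 + 0.842·0.4583]² / 0.0016
  = [1.1651]² / 0.0016
  = 848.42
Adjust for 90% response: 848.42 / 0.90 = 942.69.
Round up → n = 943.

n = 943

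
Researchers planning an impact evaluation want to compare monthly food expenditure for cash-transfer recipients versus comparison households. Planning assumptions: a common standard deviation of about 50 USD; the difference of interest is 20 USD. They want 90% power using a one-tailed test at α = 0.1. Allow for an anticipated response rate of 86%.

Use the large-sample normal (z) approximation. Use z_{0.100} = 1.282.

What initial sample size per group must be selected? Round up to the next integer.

n = (z_α + z_β)² · (σ₁² + σ₂²) / δ²
  = (1.282 + 1.282)² · (2·50² = 5000) / 20²
  = 6.5741 · 5000 / 400
  = 82.18
Adjust for 86% response: 82.18 / 0.86 = 95.55.
Round up → n = 96 per group.

n = 96 per group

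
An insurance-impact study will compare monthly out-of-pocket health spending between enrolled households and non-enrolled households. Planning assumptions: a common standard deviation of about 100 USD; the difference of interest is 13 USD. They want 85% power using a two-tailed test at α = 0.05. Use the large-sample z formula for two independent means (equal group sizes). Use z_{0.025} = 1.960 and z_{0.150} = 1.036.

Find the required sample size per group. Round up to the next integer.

n = (z_{α/2} + z_β)² · (σ₁² + σ₂²) / δ²
  = (1.960 + 1.036)² · (2·100² = 20000) / 13²
  = 8.9760 · 20000 / 169
  = 1062.25
Round up → n = 1063 per group.

n = 1063 per group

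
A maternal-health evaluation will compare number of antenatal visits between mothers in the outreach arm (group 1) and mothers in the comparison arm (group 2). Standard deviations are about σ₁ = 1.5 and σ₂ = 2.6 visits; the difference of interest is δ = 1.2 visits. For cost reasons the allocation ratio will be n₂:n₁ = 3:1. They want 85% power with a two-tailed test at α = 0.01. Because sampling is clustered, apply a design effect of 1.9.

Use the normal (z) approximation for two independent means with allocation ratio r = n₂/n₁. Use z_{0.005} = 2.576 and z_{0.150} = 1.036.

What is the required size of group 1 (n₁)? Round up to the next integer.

n₁ = 78

n₁ = (z_{α/2} + z_β)² · (σ₁² + σ₂²/r) / δ²
   = (2.576 + 1.036)² · (1.5² + 2.6²/3) / 1.2²
   = 13.0465 · (2.25 + 2.2533) / 1.44
   = 13.0465 · 4.5033 / 1.44
   = 40.80
Design effect: 1.9 × 40.80 = 77.52.
Round up → n₁ = 78; n₂ = r·n₁ = 3 × 78 = 234.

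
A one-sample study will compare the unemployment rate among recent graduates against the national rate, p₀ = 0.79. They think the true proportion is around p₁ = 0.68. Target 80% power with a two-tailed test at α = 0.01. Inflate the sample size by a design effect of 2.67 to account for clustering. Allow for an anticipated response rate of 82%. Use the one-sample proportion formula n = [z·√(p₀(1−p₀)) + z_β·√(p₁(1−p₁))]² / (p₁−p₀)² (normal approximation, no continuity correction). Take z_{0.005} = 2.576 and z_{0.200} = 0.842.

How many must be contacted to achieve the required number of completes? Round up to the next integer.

n = [z_{α/2}·√(p₀q₀) + z_β·√(p₁q₁)]² / (p₁ − p₀)²
  = [2.576·√(0.79·0.21) + 0.842·√(0.68·0.32)]² / (-0.11)²
  = [2.576·0.4073 + 0.842·0.4665]² / 0.0121
  = [1.4420]² / 0.0121
  = 171.85
Design effect: 2.67 × 171.85 = 458.83.
Adjust for 82% response: 458.83 / 0.82 = 559.55.
Round up → n = 560.

n = 560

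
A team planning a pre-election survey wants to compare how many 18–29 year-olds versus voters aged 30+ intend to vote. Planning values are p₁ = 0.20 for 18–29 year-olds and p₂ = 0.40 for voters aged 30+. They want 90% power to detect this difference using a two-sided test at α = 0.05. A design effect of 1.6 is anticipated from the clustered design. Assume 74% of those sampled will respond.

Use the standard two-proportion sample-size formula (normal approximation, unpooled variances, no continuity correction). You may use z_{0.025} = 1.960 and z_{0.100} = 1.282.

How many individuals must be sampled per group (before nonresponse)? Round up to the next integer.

n = (z_{α/2} + z_β)² · [p₁(1−p₁) + p₂(1−p₂)] / (p₁ − p₂)²
  = (1.960 + 1.282)² · (0.20·0.80 + 0.40·0.60) / (-0.20)²
  = (3.242)² · (0.1600 + 0.2400) / 0.0400
  = 10.5106 · 0.4000 / 0.0400
  = 105.11
Design effect: 1.6 × 105.11 = 168.17.
Adjust for 74% response: 168.17 / 0.74 = 227.26.
Round up → n = 228 per group.

n = 228 per group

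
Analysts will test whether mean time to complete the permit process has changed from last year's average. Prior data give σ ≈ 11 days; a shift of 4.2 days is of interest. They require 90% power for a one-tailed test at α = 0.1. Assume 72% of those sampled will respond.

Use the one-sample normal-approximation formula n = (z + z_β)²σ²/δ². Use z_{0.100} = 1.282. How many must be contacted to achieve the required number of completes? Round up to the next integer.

n = 63

n = (z_α + z_β)² · σ² / δ²
  = (1.282 + 1.282)² · 11² / 4.2²
  = 6.5741 · 121 / 17.64
  = 45.09
Adjust for 72% response: 45.09 / 0.72 = 62.63.
Round up → n = 63.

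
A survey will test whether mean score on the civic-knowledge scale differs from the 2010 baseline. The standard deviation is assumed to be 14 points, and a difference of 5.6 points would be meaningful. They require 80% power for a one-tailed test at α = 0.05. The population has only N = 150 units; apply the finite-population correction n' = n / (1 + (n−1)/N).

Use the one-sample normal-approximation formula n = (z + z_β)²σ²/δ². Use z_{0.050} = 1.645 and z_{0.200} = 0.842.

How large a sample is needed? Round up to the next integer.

n = 31

n = (z_α + z_β)² · σ² / δ²
  = (1.645 + 0.842)² · 14² / 5.6²
  = 6.1852 · 196 / 31.36
  = 38.66
Finite-population correction (N = 150): 38.66 / (1 + (38.66 − 1)/150) = 30.90.
Round up → n = 31.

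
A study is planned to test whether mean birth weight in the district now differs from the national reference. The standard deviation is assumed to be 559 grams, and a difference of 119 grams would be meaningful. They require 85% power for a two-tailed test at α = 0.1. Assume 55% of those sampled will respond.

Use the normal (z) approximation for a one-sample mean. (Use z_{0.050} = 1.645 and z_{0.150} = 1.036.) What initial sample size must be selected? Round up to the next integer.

n = (z_{α/2} + z_β)² · σ² / δ²
  = (1.645 + 1.036)² · 559² / 119²
  = 7.1878 · 312481 / 14161
  = 158.61
Adjust for 55% response: 158.61 / 0.55 = 288.38.
Round up → n = 289.

n = 289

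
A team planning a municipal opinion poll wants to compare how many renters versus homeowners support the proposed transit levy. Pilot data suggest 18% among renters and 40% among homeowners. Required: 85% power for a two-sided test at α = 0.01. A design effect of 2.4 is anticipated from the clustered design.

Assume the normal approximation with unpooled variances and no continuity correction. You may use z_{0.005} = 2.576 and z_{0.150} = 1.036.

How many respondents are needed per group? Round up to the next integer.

n = 251 per group

n = (z_{α/2} + z_β)² · [p₁(1−p₁) + p₂(1−p₂)] / (p₁ − p₂)²
  = (2.576 + 1.036)² · (0.18·0.82 + 0.40·0.60) / (-0.22)²
  = (3.612)² · (0.1476 + 0.2400) / 0.0484
  = 13.0465 · 0.3876 / 0.0484
  = 104.48
Design effect: 2.4 × 104.48 = 250.75.
Round up → n = 251 per group.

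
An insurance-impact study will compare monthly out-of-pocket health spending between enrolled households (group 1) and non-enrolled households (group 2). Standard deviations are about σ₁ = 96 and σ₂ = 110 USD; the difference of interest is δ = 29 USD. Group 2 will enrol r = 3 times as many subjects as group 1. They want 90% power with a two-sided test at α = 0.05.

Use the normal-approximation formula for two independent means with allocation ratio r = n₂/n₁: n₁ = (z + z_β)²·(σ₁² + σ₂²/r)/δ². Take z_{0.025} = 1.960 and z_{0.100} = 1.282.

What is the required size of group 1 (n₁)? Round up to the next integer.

n₁ = 166

n₁ = (z_{α/2} + z_β)² · (σ₁² + σ₂²/r) / δ²
   = (1.960 + 1.282)² · (96² + 110²/3) / 29²
   = 10.5106 · (9216 + 4033.3) / 841
   = 10.5106 · 13249.3 / 841
   = 165.59
Round up → n₁ = 166; n₂ = r·n₁ = 3 × 166 = 498.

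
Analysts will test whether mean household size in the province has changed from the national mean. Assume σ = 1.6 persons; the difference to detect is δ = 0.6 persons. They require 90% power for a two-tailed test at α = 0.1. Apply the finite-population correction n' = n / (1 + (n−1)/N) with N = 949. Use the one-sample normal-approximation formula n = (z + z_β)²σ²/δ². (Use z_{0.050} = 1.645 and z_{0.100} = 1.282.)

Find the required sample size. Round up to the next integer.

n = (z_{α/2} + z_β)² · σ² / δ²
  = (1.645 + 1.282)² · 1.6² / 0.6²
  = 8.5673 · 2.56 / 0.36
  = 60.92
Finite-population correction (N = 949): 60.92 / (1 + (60.92 − 1)/949) = 57.30.
Round up → n = 58.

n = 58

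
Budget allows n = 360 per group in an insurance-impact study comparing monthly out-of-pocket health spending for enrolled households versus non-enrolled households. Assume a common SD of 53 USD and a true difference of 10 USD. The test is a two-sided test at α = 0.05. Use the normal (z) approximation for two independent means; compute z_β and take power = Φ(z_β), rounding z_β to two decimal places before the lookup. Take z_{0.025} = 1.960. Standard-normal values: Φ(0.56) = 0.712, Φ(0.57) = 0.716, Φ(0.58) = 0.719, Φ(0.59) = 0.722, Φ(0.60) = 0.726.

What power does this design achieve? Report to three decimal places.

z_β = δ·√(n/(σ₁²+σ₂²)) − z_{α/2}
    = 10 · √(360/5618) − 1.960
    = 10 · 0.25314 − 1.960
    = 2.5314 − 1.960 = 0.5714 → 0.57
Power = Φ(0.57) = 0.716.

Power ≈ 0.716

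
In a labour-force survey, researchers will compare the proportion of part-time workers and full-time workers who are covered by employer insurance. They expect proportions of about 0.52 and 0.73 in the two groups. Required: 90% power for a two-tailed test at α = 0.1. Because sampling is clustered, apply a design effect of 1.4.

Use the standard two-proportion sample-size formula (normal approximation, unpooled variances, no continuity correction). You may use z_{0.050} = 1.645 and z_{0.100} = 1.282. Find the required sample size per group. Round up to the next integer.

n = 122 per group

n = (z_{α/2} + z_β)² · [p₁(1−p₁) + p₂(1−p₂)] / (p₁ − p₂)²
  = (1.645 + 1.282)² · (0.52·0.48 + 0.73·0.27) / (-0.21)²
  = (2.927)² · (0.2496 + 0.1971) / 0.0441
  = 8.5673 · 0.4467 / 0.0441
  = 86.78
Design effect: 1.4 × 86.78 = 121.49.
Round up → n = 122 per group.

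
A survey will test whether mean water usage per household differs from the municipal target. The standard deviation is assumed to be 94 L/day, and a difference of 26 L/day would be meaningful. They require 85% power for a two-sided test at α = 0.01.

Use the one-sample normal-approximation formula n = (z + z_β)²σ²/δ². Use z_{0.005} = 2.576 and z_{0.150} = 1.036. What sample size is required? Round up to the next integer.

n = (z_{α/2} + z_β)² · σ² / δ²
  = (2.576 + 1.036)² · 94² / 26²
  = 13.0465 · 8836 / 676
  = 170.53
Round up → n = 171.

n = 171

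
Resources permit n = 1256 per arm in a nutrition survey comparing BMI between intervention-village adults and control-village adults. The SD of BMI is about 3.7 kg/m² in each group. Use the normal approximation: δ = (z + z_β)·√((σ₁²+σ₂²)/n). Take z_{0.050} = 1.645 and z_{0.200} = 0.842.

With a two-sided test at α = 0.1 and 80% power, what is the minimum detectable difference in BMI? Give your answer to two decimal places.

δ = (z_{α/2} + z_β) · √((σ₁²+σ₂²)/n)
  = (1.645 + 0.842) · √(27.38/1256)
  = 2.487 · √0.0218
  = 2.487 · 0.1476
  = 0.3672

Minimum detectable difference ≈ 0.37 kg/m²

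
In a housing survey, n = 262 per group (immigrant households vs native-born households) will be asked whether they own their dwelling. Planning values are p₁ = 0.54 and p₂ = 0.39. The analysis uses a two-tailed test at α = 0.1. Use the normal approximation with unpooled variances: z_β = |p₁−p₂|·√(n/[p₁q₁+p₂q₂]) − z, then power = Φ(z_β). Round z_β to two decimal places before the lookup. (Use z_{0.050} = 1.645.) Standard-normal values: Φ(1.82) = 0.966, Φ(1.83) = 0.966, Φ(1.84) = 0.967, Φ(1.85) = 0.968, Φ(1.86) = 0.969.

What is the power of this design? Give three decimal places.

Power ≈ 0.967

z_β = |p₁−p₂|·√(n/[p₁q₁+p₂q₂]) − z_{α/2}
    = 0.15 · √(262/0.4863) − 1.645
    = 0.15 · 23.2112 − 1.645
    = 3.4817 − 1.645 = 1.8367 → 1.84
Power = Φ(1.84) = 0.967.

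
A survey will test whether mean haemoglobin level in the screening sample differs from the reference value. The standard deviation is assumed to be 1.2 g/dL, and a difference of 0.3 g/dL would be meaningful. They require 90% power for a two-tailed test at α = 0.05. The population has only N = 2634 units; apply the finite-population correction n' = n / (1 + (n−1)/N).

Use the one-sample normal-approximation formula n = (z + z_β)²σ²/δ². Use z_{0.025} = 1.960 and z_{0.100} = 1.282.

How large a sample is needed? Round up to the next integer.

n = 159

n = (z_{α/2} + z_β)² · σ² / δ²
  = (1.960 + 1.282)² · 1.2² / 0.3²
  = 10.5106 · 1.44 / 0.09
  = 168.17
Finite-population correction (N = 2634): 168.17 / (1 + (168.17 − 1)/2634) = 158.13.
Round up → n = 159.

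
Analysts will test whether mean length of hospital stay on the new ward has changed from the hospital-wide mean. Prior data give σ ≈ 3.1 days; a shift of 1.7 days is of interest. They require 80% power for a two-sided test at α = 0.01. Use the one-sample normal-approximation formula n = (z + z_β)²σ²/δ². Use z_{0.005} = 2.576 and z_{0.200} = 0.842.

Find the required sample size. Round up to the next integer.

n = 39

n = (z_{α/2} + z_β)² · σ² / δ²
  = (2.576 + 0.842)² · 3.1² / 1.7²
  = 11.6827 · 9.61 / 2.89
  = 38.85
Round up → n = 39.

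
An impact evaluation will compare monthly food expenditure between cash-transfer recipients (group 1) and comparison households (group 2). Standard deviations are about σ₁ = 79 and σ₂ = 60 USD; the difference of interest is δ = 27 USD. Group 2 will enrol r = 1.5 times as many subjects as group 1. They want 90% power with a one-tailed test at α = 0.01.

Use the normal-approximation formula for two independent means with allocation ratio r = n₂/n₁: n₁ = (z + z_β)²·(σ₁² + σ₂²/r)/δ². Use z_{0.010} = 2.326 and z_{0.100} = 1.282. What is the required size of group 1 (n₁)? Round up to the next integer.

n₁ = 155

n₁ = (z_α + z_β)² · (σ₁² + σ₂²/r) / δ²
   = (2.326 + 1.282)² · (79² + 60²/1.5) / 27²
   = 13.0177 · (6241 + 2400) / 729
   = 13.0177 · 8641 / 729
   = 154.30
Round up → n₁ = 155; n₂ = r·n₁ = 1.5 × 155 = 233.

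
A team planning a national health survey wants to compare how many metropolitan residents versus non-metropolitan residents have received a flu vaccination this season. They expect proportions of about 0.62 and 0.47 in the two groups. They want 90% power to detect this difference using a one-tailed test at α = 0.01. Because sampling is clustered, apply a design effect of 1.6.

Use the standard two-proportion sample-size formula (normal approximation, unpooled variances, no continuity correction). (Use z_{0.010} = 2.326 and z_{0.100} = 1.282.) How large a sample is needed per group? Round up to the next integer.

n = (z_α + z_β)² · [p₁(1−p₁) + p₂(1−p₂)] / (p₁ − p₂)²
  = (2.326 + 1.282)² · (0.62·0.38 + 0.47·0.53) / (0.15)²
  = (3.608)² · (0.2356 + 0.2491) / 0.0225
  = 13.0177 · 0.4847 / 0.0225
  = 280.43
Design effect: 1.6 × 280.43 = 448.69.
Round up → n = 449 per group.

n = 449 per group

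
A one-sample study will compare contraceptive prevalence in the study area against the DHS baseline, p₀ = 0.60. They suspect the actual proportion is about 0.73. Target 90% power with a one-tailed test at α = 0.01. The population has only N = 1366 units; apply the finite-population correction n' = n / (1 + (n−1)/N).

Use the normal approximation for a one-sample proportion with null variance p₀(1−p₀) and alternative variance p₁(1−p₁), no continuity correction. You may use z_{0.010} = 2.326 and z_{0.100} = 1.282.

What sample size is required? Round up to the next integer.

n = [z_α·√(p₀q₀) + z_β·√(p₁q₁)]² / (p₁ − p₀)²
  = [2.326·√(0.60·0.40) + 1.282·√(0.73·0.27)]² / (0.13)²
  = [2.326·0.4899 + 1.282·0.4440]² / 0.0169
  = [1.7087]² / 0.0169
  = 172.75
Finite-population correction (N = 1366): 172.75 / (1 + (172.75 − 1)/1366) = 153.46.
Round up → n = 154.

n = 154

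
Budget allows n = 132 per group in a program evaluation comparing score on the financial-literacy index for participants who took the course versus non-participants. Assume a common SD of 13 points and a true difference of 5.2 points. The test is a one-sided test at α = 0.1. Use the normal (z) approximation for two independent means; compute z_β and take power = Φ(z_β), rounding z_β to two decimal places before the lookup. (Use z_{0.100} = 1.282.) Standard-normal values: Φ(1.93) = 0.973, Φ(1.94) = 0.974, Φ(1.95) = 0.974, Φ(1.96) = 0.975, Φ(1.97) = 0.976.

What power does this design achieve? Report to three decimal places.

z_β = δ·√(n/(σ₁²+σ₂²)) − z_α
    = 5.2 · √(132/338) − 1.282
    = 5.2 · 0.62493 − 1.282
    = 3.2496 − 1.282 = 1.9676 → 1.97
Power = Φ(1.97) = 0.976.

Power ≈ 0.976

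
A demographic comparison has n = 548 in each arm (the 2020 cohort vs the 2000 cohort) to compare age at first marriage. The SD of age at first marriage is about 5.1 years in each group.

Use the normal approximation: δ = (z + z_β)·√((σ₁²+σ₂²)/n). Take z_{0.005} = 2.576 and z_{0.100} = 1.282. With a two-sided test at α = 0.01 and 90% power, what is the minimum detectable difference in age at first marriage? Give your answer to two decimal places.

δ = (z_{α/2} + z_β) · √((σ₁²+σ₂²)/n)
  = (2.576 + 1.282) · √(52.02/548)
  = 3.858 · √0.09493
  = 3.858 · 0.3081
  = 1.1887

Minimum detectable difference ≈ 1.19 years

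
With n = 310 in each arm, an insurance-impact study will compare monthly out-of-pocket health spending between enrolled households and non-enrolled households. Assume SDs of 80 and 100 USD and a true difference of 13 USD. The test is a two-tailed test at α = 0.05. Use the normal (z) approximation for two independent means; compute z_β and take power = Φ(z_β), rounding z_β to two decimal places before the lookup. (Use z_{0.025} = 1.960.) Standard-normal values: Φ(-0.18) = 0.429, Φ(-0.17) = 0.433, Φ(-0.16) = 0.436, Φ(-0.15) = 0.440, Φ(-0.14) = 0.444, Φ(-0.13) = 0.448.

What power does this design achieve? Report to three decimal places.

z_β = δ·√(n/(σ₁²+σ₂²)) − z_{α/2}
    = 13 · √(310/16400) − 1.960
    = 13 · 0.13749 − 1.960
    = 1.7873 − 1.960 = -0.1727 → -0.17
Power = Φ(-0.17) = 0.433.

Power ≈ 0.433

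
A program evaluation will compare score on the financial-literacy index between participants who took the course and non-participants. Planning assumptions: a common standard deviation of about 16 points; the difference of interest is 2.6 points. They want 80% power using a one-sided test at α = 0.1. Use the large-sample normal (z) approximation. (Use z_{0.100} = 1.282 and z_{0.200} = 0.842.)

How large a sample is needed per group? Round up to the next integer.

n = 342 per group

n = (z_α + z_β)² · (σ₁² + σ₂²) / δ²
  = (1.282 + 0.842)² · (2·16² = 512) / 2.6²
  = 4.5114 · 512 / 6.76
  = 341.69
Round up → n = 342 per group.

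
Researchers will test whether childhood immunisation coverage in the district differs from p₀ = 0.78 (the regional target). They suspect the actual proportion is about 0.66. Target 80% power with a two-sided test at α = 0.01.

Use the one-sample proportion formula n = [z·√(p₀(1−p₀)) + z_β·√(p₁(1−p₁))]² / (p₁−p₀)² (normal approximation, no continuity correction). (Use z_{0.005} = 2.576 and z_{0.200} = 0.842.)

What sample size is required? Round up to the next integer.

n = [z_{α/2}·√(p₀q₀) + z_β·√(p₁q₁)]² / (p₁ − p₀)²
  = [2.576·√(0.78·0.22) + 0.842·√(0.66·0.34)]² / (-0.12)²
  = [2.576·0.4142 + 0.842·0.4737]² / 0.0144
  = [1.4660]² / 0.0144
  = 149.24
Round up → n = 150.

n = 150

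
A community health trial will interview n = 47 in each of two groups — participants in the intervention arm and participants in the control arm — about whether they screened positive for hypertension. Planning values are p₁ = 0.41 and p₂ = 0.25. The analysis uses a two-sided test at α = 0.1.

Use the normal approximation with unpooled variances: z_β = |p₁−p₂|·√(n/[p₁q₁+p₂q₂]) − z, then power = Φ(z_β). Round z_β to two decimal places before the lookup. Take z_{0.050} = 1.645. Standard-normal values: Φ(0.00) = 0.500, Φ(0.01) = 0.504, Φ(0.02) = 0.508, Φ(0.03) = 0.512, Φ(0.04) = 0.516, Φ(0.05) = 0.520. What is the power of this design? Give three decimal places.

z_β = |p₁−p₂|·√(n/[p₁q₁+p₂q₂]) − z_{α/2}
    = 0.16 · √(47/0.4294) − 1.645
    = 0.16 · 10.4621 − 1.645
    = 1.6739 − 1.645 = 0.0289 → 0.03
Power = Φ(0.03) = 0.512.

Power ≈ 0.512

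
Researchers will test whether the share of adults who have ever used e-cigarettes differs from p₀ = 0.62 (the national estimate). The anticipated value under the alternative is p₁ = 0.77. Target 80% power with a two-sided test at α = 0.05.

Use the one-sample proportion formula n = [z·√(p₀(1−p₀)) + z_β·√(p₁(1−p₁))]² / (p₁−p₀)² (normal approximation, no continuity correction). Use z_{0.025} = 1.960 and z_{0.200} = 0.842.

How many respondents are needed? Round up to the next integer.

n = [z_{α/2}·√(p₀q₀) + z_β·√(p₁q₁)]² / (p₁ − p₀)²
  = [1.960·√(0.62·0.38) + 0.842·√(0.77·0.23)]² / (0.15)²
  = [1.960·0.4854 + 0.842·0.4208]² / 0.0225
  = [1.3057]² / 0.0225
  = 75.77
Round up → n = 76.

n = 76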